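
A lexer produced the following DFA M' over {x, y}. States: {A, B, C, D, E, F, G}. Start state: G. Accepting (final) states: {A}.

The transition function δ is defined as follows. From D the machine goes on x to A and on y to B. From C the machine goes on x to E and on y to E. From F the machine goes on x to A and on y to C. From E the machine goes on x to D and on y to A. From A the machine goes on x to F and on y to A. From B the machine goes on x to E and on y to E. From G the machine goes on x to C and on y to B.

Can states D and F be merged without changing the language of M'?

Yes

Initial partition by acceptance: {A} | {B,C,D,E,F,G}.
On input x, block {B,C,D,E,F,G} splits into {B,C,E,G} and {D,F}.
Refine {B,C,E,G} on symbol x: members go to different blocks, giving {B,C,G} and {E}.
Split {B,C,G} by δ(·,x) → {B,C} and {G}.
The partition is now stable with 5 blocks: {A} | {B,C} | {D,F} | {E} | {G}.
D and F lie in the same block of the stable partition, so they are equivalent — no string distinguishes them.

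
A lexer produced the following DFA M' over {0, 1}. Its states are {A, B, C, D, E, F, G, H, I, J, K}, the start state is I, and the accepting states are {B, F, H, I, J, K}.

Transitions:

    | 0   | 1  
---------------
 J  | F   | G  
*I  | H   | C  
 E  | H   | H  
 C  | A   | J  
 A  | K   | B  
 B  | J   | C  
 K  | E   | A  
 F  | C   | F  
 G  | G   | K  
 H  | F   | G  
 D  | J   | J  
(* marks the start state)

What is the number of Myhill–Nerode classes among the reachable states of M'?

8

Reachable states from the start: {A,B,C,E,F,G,H,I,J,K}. Unreachable: {D} — drop them.
Initial partition by acceptance: {B,F,H,I,J,K} | {A,C,E,G}.
Split {B,F,H,I,J,K} by δ(·,0) → {B,H,I,J} and {F,K}.
Refine {B,H,I,J} on symbol 0: members go to different blocks, giving {B,I} and {H,J}.
Refine {A,C,E,G} on symbol 0: members go to different blocks, giving {C,G} and {A} and {E}.
Split {C,G} by δ(·,0) → {C} and {G}.
On input 0, block {F,K} splits into {F} and {K}.
Stable partition: {B,I} | {C} | {F} | {H,J} | {A} | {E} | {G} | {K} — 8 equivalence classes.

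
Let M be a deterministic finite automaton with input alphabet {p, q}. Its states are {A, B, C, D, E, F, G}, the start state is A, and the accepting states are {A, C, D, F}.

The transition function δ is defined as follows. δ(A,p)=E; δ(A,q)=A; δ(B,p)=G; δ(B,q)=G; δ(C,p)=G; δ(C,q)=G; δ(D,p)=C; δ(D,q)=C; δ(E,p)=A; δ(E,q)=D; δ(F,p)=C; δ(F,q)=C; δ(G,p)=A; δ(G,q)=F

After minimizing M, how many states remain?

4

Reachable states from the start: {A,C,D,E,F,G}. Unreachable: {B} — drop them.
Initial partition by acceptance: {A,C,D,F} | {E,G}.
On input p, block {A,C,D,F} splits into {A,C} and {D,F}.
Split {A,C} by δ(·,q) → {A} and {C}.
No further refinement is possible. Final partition (4 blocks): {A} | {E,G} | {D,F} | {C}.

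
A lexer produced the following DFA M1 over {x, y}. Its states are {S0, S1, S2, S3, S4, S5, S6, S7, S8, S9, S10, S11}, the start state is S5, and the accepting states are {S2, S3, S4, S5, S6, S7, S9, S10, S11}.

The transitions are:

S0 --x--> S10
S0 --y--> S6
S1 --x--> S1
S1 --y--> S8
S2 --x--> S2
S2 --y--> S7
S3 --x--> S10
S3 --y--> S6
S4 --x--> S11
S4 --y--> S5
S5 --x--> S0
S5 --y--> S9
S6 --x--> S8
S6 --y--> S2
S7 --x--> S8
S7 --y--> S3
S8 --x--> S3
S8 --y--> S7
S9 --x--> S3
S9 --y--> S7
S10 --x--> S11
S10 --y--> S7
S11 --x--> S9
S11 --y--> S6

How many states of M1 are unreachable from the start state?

2

BFS from S5 reaches {S0, S2, S3, S5, S6, S7, S8, S9, S10, S11}; the 2 state(s) S1, S4 are never visited.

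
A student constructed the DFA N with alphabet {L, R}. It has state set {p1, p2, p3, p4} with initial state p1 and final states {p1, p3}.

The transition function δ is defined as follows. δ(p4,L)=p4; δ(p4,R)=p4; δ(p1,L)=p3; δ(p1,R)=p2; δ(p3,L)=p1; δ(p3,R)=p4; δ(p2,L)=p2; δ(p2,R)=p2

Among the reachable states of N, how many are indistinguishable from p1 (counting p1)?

Every state is reachable, so we keep all 4.
P0 = {p1,p3} | {p2,p4}.
The partition is now stable with 2 blocks: {p1,p3} | {p2,p4}.
State p1 belongs to the block {p1,p3}, which has 2 states.

2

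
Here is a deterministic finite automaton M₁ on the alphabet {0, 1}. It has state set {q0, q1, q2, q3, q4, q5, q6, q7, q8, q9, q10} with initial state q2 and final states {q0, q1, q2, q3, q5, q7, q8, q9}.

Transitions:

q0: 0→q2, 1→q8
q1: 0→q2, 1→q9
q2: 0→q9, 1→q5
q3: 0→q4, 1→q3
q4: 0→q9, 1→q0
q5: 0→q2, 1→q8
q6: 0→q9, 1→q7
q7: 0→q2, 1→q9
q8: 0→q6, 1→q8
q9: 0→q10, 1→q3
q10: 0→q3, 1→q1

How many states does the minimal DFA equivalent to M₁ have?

Every state is reachable, so we keep all 11.
Start with accepting vs non-accepting: {q0,q1,q2,q3,q5,q7,q8,q9} | {q4,q6,q10}.
Split {q0,q1,q2,q3,q5,q7,q8,q9} by δ(·,0) → {q0,q1,q2,q5,q7} and {q3,q8,q9}.
On input 0, block {q0,q1,q2,q5,q7} splits into {q0,q1,q5,q7} and {q2}.
Stable partition: {q0,q1,q5,q7} | {q4,q6,q10} | {q3,q8,q9} | {q2} — 4 equivalence classes.

4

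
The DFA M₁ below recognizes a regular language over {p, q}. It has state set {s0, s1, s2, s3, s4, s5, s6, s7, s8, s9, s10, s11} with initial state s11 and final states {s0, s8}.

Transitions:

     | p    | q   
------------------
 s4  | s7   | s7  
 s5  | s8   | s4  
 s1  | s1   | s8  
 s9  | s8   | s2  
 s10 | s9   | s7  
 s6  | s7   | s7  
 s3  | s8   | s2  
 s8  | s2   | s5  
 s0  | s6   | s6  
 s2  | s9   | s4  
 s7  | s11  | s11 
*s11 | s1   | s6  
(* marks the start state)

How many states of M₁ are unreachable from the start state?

Starting at s11 and following transitions, the reachable set is {s1, s2, s4, s5, s6, s7, s8, s9, s11}. That leaves s0, s3, s10 unreachable — 3 in total.

3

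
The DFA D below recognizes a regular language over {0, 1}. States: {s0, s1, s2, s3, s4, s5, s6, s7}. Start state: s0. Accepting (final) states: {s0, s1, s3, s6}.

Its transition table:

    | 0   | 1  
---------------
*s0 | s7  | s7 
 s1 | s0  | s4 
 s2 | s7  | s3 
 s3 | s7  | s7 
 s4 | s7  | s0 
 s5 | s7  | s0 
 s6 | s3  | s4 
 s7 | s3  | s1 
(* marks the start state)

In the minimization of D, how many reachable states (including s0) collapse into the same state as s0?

First remove the unreachable states {s2,s5,s6}; 5 states remain.
P0 = {s0,s1,s3} | {s4,s7}.
Split {s0,s1,s3} by δ(·,0) → {s0,s3} and {s1}.
On input 0, block {s4,s7} splits into {s4} and {s7}.
The partition is now stable with 4 blocks: {s0,s3} | {s4} | {s1} | {s7}.
State s0 belongs to the block {s0,s3}, which has 2 states.

2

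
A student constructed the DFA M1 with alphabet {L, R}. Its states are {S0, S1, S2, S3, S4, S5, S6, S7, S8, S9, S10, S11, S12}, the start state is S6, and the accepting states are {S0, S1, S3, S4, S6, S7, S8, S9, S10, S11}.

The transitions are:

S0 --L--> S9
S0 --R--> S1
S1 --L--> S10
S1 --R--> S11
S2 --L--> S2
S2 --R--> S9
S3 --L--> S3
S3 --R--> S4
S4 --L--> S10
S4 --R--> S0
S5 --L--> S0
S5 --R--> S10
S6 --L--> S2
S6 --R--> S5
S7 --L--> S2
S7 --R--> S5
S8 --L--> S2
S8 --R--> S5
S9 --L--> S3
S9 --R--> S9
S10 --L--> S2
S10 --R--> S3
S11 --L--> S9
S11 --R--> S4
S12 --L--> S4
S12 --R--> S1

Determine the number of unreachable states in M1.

3

Starting at S6 and following transitions, the reachable set is {S0, S1, S2, S3, S4, S5, S6, S9, S10, S11}. That leaves S7, S8, S12 unreachable — 3 in total.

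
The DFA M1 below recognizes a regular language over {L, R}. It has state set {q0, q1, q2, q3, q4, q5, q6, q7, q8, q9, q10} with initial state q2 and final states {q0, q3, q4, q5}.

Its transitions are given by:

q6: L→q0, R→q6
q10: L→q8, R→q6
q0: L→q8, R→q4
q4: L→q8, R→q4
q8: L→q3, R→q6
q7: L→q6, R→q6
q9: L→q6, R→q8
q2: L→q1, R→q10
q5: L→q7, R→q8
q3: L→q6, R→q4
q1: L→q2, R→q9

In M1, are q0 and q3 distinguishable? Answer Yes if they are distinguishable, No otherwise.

No

Reachable states from the start: {q0,q1,q2,q3,q4,q6,q8,q9,q10}. Unreachable: {q5,q7} — drop them.
Start with accepting vs non-accepting: {q0,q3,q4} | {q1,q2,q6,q8,q9,q10}.
On input L, block {q1,q2,q6,q8,q9,q10} splits into {q1,q2,q9,q10} and {q6,q8}.
On input L, block {q1,q2,q9,q10} splits into {q1,q2} and {q9,q10}.
No further refinement is possible. Final partition (4 blocks): {q0,q3,q4} | {q1,q2} | {q6,q8} | {q9,q10}.
q0 and q3 lie in the same block of the stable partition, so they are equivalent — no string distinguishes them.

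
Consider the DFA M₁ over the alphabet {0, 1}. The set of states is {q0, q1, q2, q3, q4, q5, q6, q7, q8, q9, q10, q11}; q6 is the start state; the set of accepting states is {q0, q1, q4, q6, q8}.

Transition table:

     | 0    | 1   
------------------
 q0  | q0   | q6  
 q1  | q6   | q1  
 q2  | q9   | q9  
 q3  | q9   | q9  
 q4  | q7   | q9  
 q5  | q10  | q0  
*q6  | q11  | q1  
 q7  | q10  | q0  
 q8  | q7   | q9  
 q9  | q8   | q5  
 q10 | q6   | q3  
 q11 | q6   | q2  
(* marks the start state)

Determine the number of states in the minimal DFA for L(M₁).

Reachable states from the start: {q0,q1,q2,q3,q5,q6,q7,q8,q9,q10,q11}. Unreachable: {q4} — drop them.
Start with accepting vs non-accepting: {q0,q1,q6,q8} | {q2,q3,q5,q7,q9,q10,q11}.
Split {q0,q1,q6,q8} by δ(·,0) → {q0,q1} and {q6,q8}.
On input 0, block {q0,q1} splits into {q0} and {q1}.
Refine {q2,q3,q5,q7,q9,q10,q11} on symbol 0: members go to different blocks, giving {q2,q3,q5,q7} and {q9,q10,q11}.
Split {q2,q3,q5,q7} by δ(·,1) → {q2,q3} and {q5,q7}.
On input 0, block {q6,q8} splits into {q6} and {q8}.
Refine {q9,q10,q11} on symbol 0: members go to different blocks, giving {q10,q11} and {q9}.
Stable partition: {q0} | {q2,q3} | {q6} | {q1} | {q10,q11} | {q5,q7} | {q8} | {q9} — 8 equivalence classes.

8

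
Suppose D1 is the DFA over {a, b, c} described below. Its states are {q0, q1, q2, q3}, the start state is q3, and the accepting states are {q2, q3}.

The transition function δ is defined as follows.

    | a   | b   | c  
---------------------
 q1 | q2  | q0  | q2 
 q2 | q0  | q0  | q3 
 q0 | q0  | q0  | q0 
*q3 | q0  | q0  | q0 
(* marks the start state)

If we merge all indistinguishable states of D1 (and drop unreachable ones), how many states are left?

2

States {q1,q2} cannot be reached from the start state, so discard them.
Initial partition by acceptance: {q3} | {q0}.
Stable partition: {q3} | {q0} — 2 equivalence classes.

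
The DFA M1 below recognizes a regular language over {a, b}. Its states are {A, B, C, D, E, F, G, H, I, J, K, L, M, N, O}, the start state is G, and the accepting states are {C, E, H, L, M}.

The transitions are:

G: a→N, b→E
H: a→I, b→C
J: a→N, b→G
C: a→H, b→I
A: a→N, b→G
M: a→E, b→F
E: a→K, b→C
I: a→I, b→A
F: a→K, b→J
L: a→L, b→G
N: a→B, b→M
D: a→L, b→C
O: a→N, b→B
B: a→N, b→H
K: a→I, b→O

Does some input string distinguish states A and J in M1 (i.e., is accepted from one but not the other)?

States {D,L} cannot be reached from the start state, so discard them.
P0 = {C,E,H,M} | {A,B,F,G,I,J,K,N,O}.
Split {C,E,H,M} by δ(·,a) → {C,M} and {E,H}.
On input b, block {A,B,F,G,I,J,K,N,O} splits into {A,F,I,J,K,O} and {B,G} and {N}.
Refine {A,F,I,J,K,O} on symbol a: members go to different blocks, giving {A,J,O} and {F,I,K}.
No further refinement is possible. Final partition (6 blocks): {C,M} | {A,J,O} | {E,H} | {B,G} | {N} | {F,I,K}.
A and J lie in the same block of the stable partition, so they are equivalent — no string distinguishes them.

No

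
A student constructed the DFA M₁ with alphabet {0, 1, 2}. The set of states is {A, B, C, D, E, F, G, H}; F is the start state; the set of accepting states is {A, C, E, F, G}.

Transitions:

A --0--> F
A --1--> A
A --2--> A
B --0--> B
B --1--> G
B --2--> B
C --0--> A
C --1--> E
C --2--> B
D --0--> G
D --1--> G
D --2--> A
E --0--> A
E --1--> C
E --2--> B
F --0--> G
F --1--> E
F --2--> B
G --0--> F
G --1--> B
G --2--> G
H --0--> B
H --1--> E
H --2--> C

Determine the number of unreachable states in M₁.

No path from F leads to D, H; the other 6 states are all reachable.

2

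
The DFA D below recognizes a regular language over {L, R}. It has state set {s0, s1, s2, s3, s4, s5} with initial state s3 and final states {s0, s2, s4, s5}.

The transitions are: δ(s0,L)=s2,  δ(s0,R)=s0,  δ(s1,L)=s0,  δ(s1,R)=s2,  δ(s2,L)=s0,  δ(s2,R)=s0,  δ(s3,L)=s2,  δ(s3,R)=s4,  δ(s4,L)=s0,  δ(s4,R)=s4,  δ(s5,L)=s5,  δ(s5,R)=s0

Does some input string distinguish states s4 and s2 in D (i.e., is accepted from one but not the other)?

First remove the unreachable states {s1,s5}; 4 states remain.
Initial partition by acceptance: {s0,s2,s4} | {s3}.
No further refinement is possible. Final partition (2 blocks): {s0,s2,s4} | {s3}.
s4 and s2 lie in the same block of the stable partition, so they are equivalent — no string distinguishes them.

No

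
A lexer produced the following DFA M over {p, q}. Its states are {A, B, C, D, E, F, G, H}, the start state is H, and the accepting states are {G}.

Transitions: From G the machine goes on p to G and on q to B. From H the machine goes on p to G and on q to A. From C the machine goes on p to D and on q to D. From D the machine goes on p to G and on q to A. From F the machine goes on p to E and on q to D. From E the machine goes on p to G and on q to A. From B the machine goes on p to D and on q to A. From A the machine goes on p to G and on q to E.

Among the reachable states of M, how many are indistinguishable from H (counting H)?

4

States {C,F} cannot be reached from the start state, so discard them.
P0 = {G} | {A,B,D,E,H}.
Split {A,B,D,E,H} by δ(·,p) → {A,D,E,H} and {B}.
No further refinement is possible. Final partition (3 blocks): {G} | {A,D,E,H} | {B}.
State H belongs to the block {A,D,E,H}, which has 4 states.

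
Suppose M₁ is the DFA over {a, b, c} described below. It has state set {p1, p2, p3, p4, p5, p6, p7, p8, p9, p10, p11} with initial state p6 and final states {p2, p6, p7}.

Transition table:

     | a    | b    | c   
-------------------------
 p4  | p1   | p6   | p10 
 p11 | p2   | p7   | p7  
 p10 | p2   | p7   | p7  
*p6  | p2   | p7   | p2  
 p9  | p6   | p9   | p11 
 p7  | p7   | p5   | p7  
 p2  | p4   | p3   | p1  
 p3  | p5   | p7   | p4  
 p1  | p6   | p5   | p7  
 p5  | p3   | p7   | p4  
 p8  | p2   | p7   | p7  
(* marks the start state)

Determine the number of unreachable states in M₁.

Starting at p6 and following transitions, the reachable set is {p1, p2, p3, p4, p5, p6, p7, p10}. That leaves p8, p9, p11 unreachable — 3 in total.

3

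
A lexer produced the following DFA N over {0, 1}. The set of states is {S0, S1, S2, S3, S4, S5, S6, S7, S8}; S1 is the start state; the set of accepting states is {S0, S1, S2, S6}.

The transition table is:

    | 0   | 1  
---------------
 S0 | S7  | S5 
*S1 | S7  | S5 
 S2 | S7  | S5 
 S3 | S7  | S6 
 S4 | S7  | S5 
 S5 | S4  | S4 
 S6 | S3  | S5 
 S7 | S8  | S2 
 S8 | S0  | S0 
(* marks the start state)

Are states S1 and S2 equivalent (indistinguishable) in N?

First remove the unreachable states {S3,S6}; 7 states remain.
P0 = {S0,S1,S2} | {S4,S5,S7,S8}.
On input 0, block {S4,S5,S7,S8} splits into {S4,S5,S7} and {S8}.
On input 0, block {S4,S5,S7} splits into {S4,S5} and {S7}.
Refine {S4,S5} on symbol 0: members go to different blocks, giving {S4} and {S5}.
No further refinement is possible. Final partition (5 blocks): {S0,S1,S2} | {S4} | {S8} | {S7} | {S5}.
S1 and S2 lie in the same block of the stable partition, so they are equivalent — no string distinguishes them.

Yes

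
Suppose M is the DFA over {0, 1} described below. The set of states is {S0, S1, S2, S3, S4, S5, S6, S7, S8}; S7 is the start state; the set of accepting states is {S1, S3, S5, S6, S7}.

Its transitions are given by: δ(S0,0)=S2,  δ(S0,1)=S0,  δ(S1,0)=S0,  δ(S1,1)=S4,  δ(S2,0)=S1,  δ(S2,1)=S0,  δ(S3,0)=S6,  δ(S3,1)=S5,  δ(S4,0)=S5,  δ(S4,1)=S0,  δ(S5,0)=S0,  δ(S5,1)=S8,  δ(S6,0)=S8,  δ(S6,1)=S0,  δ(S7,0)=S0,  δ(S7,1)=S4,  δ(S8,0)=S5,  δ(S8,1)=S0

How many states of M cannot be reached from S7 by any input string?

2

No path from S7 leads to S3, S6; the other 7 states are all reachable.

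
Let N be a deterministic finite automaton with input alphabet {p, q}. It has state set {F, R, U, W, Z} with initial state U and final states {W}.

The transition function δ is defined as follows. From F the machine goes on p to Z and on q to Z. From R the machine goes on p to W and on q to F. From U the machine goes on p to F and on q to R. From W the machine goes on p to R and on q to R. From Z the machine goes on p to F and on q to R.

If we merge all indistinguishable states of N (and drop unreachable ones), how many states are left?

Initial partition by acceptance: {W} | {F,R,U,Z}.
Refine {F,R,U,Z} on symbol p: members go to different blocks, giving {F,U,Z} and {R}.
Refine {F,U,Z} on symbol q: members go to different blocks, giving {U,Z} and {F}.
No further refinement is possible. Final partition (4 blocks): {W} | {U,Z} | {R} | {F}.

4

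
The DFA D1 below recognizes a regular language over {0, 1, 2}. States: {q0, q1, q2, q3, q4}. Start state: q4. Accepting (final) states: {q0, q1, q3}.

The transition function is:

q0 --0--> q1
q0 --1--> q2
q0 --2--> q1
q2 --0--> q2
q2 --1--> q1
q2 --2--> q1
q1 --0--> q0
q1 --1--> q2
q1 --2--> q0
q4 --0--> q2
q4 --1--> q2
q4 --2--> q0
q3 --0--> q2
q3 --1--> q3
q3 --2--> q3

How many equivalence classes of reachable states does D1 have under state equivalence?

First remove the unreachable states {q3}; 4 states remain.
Initial partition by acceptance: {q0,q1} | {q2,q4}.
On input 1, block {q2,q4} splits into {q2} and {q4}.
Stable partition: {q0,q1} | {q2} | {q4} — 3 equivalence classes.

3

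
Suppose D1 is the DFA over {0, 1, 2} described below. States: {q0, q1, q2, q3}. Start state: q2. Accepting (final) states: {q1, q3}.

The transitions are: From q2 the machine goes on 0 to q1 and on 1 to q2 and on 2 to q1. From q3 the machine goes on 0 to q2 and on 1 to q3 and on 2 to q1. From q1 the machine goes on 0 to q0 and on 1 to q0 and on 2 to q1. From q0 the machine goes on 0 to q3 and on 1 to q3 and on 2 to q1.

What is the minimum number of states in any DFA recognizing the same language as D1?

4

All states are reachable from the start state.
Start with accepting vs non-accepting: {q1,q3} | {q0,q2}.
On input 1, block {q1,q3} splits into {q1} and {q3}.
On input 0, block {q0,q2} splits into {q0} and {q2}.
Stable partition: {q1} | {q0} | {q3} | {q2} — 4 equivalence classes.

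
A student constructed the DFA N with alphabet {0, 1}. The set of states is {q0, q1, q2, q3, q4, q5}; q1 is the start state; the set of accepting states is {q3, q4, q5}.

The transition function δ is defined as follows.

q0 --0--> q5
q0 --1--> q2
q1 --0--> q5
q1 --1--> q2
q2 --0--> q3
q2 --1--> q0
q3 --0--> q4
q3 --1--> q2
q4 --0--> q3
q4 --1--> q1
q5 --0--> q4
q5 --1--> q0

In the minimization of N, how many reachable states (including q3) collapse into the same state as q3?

All states are reachable from the start state.
P0 = {q3,q4,q5} | {q0,q1,q2}.
Stable partition: {q3,q4,q5} | {q0,q1,q2} — 2 equivalence classes.
The equivalence class containing q3 is {q3,q4,q5}, of size 3.

3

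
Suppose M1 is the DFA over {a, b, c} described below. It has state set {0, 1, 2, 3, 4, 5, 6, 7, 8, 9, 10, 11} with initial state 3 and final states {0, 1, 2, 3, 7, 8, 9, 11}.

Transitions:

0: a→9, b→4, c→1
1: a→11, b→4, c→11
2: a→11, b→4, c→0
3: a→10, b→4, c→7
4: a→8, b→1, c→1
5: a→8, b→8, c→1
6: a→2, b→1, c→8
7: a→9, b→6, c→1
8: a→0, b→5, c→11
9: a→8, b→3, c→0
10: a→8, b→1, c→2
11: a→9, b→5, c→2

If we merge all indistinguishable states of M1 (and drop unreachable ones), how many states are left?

5

Every state is reachable, so we keep all 12.
Start with accepting vs non-accepting: {0,1,2,3,7,8,9,11} | {4,5,6,10}.
On input a, block {0,1,2,3,7,8,9,11} splits into {0,1,2,7,8,9,11} and {3}.
On input b, block {0,1,2,7,8,9,11} splits into {0,1,2,7,8,11} and {9}.
Refine {0,1,2,7,8,11} on symbol a: members go to different blocks, giving {0,7,11} and {1,2,8}.
Stable partition: {0,7,11} | {4,5,6,10} | {3} | {9} | {1,2,8} — 5 equivalence classes.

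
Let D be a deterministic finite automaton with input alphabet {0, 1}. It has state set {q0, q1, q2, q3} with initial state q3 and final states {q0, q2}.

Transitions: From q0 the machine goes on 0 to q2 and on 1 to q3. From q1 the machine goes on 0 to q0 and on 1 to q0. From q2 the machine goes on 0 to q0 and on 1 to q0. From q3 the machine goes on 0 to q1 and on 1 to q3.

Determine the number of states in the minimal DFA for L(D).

Start with accepting vs non-accepting: {q0,q2} | {q1,q3}.
Refine {q0,q2} on symbol 1: members go to different blocks, giving {q0} and {q2}.
Split {q1,q3} by δ(·,0) → {q1} and {q3}.
No further refinement is possible. Final partition (4 blocks): {q0} | {q1} | {q2} | {q3}.

4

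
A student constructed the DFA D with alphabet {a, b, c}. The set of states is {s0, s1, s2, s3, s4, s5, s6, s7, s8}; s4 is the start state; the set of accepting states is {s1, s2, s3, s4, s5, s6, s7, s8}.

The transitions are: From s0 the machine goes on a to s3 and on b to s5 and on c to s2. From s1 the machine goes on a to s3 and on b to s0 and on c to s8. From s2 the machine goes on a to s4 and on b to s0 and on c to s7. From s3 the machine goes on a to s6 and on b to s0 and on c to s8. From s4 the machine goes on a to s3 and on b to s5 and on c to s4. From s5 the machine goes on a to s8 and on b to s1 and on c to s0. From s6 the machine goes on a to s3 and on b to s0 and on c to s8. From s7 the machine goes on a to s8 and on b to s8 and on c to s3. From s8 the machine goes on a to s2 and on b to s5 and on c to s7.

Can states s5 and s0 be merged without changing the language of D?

Initial partition by acceptance: {s1,s2,s3,s4,s5,s6,s7,s8} | {s0}.
On input b, block {s1,s2,s3,s4,s5,s6,s7,s8} splits into {s1,s2,s3,s6} and {s4,s5,s7,s8}.
On input a, block {s1,s2,s3,s6} splits into {s1,s3,s6} and {s2}.
Split {s4,s5,s7,s8} by δ(·,a) → {s5,s7} and {s4} and {s8}.
Split {s5,s7} by δ(·,b) → {s5} and {s7}.
Stable partition: {s1,s3,s6} | {s0} | {s5} | {s2} | {s4} | {s8} | {s7} — 7 equivalence classes.
s5 and s0 end up in different blocks, so they are distinguishable. For instance, the string 'ε' is accepted from only s5.

No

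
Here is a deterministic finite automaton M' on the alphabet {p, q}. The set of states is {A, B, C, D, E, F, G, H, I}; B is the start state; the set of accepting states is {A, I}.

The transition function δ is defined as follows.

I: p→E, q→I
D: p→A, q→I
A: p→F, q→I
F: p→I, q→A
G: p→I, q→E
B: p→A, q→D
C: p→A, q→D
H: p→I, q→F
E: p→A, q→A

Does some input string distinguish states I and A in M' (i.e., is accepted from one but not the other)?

No

Reachable states from the start: {A,B,D,E,F,I}. Unreachable: {C,G,H} — drop them.
P0 = {A,I} | {B,D,E,F}.
Refine {B,D,E,F} on symbol q: members go to different blocks, giving {D,E,F} and {B}.
Stable partition: {A,I} | {D,E,F} | {B} — 3 equivalence classes.
I and A lie in the same block of the stable partition, so they are equivalent — no string distinguishes them.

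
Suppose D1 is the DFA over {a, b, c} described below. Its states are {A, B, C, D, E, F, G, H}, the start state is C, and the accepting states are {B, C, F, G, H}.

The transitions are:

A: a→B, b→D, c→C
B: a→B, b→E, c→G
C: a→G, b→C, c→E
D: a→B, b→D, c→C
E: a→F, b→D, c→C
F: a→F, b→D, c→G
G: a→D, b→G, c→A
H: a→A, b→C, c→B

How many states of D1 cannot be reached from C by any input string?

1

BFS from C reaches {A, B, C, D, E, F, G}; the 1 state(s) H are never visited.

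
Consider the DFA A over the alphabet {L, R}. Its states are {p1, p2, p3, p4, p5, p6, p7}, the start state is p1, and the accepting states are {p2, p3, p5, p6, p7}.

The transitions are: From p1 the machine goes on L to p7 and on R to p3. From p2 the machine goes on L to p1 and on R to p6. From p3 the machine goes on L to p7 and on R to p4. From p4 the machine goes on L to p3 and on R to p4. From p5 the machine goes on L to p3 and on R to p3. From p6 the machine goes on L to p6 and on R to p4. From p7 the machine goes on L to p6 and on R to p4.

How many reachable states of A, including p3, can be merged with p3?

3

States {p2,p5} cannot be reached from the start state, so discard them.
P0 = {p3,p6,p7} | {p1,p4}.
Split {p1,p4} by δ(·,R) → {p1} and {p4}.
Stable partition: {p3,p6,p7} | {p1} | {p4} — 3 equivalence classes.
State p3 belongs to the block {p3,p6,p7}, which has 3 states.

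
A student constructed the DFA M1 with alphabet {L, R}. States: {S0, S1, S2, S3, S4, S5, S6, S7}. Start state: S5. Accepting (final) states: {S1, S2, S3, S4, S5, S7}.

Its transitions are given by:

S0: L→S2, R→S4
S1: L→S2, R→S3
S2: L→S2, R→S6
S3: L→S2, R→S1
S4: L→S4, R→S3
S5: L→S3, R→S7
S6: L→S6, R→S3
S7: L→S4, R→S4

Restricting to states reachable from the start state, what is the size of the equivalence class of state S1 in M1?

2

First remove the unreachable states {S0}; 7 states remain.
Start with accepting vs non-accepting: {S1,S2,S3,S4,S5,S7} | {S6}.
Split {S1,S2,S3,S4,S5,S7} by δ(·,R) → {S1,S3,S4,S5,S7} and {S2}.
On input L, block {S1,S3,S4,S5,S7} splits into {S4,S5,S7} and {S1,S3}.
Split {S4,S5,S7} by δ(·,L) → {S4,S7} and {S5}.
On input R, block {S4,S7} splits into {S4} and {S7}.
Stable partition: {S4} | {S6} | {S2} | {S1,S3} | {S5} | {S7} — 6 equivalence classes.
State S1 belongs to the block {S1,S3}, which has 2 states.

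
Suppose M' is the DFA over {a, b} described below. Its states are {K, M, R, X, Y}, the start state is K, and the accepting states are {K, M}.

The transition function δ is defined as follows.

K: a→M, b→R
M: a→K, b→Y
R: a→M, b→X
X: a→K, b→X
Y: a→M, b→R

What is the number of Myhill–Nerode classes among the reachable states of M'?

2

Every state is reachable, so we keep all 5.
Initial partition by acceptance: {K,M} | {R,X,Y}.
The partition is now stable with 2 blocks: {K,M} | {R,X,Y}.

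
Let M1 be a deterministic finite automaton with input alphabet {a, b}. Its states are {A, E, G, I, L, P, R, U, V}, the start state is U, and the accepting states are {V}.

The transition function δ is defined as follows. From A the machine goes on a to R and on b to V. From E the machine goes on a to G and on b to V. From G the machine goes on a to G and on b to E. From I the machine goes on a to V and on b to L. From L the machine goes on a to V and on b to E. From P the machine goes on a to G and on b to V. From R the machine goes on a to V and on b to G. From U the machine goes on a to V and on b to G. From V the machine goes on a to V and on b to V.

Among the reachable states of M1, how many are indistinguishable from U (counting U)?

1

States {A,I,L,P,R} cannot be reached from the start state, so discard them.
Start with accepting vs non-accepting: {V} | {E,G,U}.
On input a, block {E,G,U} splits into {E,G} and {U}.
Refine {E,G} on symbol b: members go to different blocks, giving {E} and {G}.
Stable partition: {V} | {E} | {U} | {G} — 4 equivalence classes.
State U belongs to the block {U}, which has 1 states.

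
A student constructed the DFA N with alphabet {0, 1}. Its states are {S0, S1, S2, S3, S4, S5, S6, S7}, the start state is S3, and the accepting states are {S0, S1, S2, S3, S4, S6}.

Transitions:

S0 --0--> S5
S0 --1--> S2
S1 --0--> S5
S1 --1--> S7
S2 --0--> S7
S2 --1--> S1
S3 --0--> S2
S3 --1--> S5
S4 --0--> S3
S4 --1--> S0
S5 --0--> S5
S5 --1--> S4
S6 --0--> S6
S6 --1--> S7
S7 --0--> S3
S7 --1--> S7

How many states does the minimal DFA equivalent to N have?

7

Reachable states from the start: {S0,S1,S2,S3,S4,S5,S7}. Unreachable: {S6} — drop them.
Start with accepting vs non-accepting: {S0,S1,S2,S3,S4} | {S5,S7}.
Refine {S0,S1,S2,S3,S4} on symbol 0: members go to different blocks, giving {S0,S1,S2} and {S3,S4}.
On input 1, block {S0,S1,S2} splits into {S0,S2} and {S1}.
Split {S0,S2} by δ(·,1) → {S0} and {S2}.
On input 0, block {S5,S7} splits into {S5} and {S7}.
On input 0, block {S3,S4} splits into {S3} and {S4}.
The partition is now stable with 7 blocks: {S0} | {S5} | {S3} | {S1} | {S2} | {S7} | {S4}.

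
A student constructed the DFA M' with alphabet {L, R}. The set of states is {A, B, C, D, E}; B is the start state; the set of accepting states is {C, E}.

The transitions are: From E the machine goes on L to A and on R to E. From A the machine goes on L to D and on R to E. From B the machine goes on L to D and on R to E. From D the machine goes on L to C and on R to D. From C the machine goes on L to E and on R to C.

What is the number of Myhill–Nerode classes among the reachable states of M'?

4

Every state is reachable, so we keep all 5.
Initial partition by acceptance: {C,E} | {A,B,D}.
Split {C,E} by δ(·,L) → {C} and {E}.
On input L, block {A,B,D} splits into {A,B} and {D}.
Stable partition: {C} | {A,B} | {E} | {D} — 4 equivalence classes.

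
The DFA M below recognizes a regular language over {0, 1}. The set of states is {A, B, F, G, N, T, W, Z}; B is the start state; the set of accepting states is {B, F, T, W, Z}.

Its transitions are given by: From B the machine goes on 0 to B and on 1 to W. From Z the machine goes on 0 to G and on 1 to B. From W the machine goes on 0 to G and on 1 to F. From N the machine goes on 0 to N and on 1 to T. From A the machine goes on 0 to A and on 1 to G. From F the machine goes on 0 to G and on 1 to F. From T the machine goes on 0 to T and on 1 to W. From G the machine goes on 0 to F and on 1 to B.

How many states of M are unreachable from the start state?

4

Starting at B and following transitions, the reachable set is {B, F, G, W}. That leaves A, N, T, Z unreachable — 4 in total.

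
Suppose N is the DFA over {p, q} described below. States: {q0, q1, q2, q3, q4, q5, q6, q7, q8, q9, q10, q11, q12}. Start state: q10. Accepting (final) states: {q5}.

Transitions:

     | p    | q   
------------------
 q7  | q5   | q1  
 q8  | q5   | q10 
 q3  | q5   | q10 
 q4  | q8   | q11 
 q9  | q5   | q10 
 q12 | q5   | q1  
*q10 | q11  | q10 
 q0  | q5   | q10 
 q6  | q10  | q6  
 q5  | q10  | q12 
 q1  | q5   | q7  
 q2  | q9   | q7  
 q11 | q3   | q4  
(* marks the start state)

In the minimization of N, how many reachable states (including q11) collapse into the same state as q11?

2

Reachable states from the start: {q1,q3,q4,q5,q7,q8,q10,q11,q12}. Unreachable: {q0,q2,q6,q9} — drop them.
Start with accepting vs non-accepting: {q5} | {q1,q3,q4,q7,q8,q10,q11,q12}.
On input p, block {q1,q3,q4,q7,q8,q10,q11,q12} splits into {q1,q3,q7,q8,q12} and {q4,q10,q11}.
Refine {q1,q3,q7,q8,q12} on symbol q: members go to different blocks, giving {q1,q7,q12} and {q3,q8}.
Refine {q4,q10,q11} on symbol p: members go to different blocks, giving {q4,q11} and {q10}.
The partition is now stable with 5 blocks: {q5} | {q1,q7,q12} | {q4,q11} | {q3,q8} | {q10}.
State q11 belongs to the block {q4,q11}, which has 2 states.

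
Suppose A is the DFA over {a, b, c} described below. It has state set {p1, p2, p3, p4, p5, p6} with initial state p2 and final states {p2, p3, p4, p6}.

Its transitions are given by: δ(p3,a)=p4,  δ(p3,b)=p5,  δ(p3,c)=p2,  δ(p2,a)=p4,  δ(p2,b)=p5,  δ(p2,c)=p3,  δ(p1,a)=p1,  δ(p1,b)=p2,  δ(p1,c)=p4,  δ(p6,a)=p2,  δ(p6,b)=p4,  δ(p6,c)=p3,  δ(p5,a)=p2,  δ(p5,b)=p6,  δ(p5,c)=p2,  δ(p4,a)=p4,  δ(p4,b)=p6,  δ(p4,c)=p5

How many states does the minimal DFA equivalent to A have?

First remove the unreachable states {p1}; 5 states remain.
Initial partition by acceptance: {p2,p3,p4,p6} | {p5}.
On input b, block {p2,p3,p4,p6} splits into {p2,p3} and {p4,p6}.
On input a, block {p4,p6} splits into {p4} and {p6}.
Stable partition: {p2,p3} | {p5} | {p4} | {p6} — 4 equivalence classes.

4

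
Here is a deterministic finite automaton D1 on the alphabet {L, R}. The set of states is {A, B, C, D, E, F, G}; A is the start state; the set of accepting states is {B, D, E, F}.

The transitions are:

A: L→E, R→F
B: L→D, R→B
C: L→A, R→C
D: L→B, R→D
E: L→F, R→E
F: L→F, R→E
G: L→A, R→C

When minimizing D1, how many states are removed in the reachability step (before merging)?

4

BFS from A reaches {A, E, F}; the 4 state(s) B, C, D, G are never visited.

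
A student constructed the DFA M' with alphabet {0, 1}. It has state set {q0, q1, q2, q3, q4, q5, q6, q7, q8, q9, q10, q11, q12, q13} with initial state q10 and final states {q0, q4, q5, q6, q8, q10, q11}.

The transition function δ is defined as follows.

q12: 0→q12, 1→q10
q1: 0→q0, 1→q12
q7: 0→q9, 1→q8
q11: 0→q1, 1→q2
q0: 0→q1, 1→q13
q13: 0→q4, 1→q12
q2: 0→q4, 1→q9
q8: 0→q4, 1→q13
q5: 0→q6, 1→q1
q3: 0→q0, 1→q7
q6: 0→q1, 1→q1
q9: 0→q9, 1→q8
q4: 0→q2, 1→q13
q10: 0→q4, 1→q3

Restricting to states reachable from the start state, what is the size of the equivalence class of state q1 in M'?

States {q5,q6,q11} cannot be reached from the start state, so discard them.
Initial partition by acceptance: {q0,q4,q8,q10} | {q1,q2,q3,q7,q9,q12,q13}.
Refine {q0,q4,q8,q10} on symbol 0: members go to different blocks, giving {q0,q4} and {q8,q10}.
Split {q1,q2,q3,q7,q9,q12,q13} by δ(·,0) → {q1,q2,q3,q13} and {q7,q9,q12}.
No further refinement is possible. Final partition (4 blocks): {q0,q4} | {q1,q2,q3,q13} | {q8,q10} | {q7,q9,q12}.
The equivalence class containing q1 is {q1,q2,q3,q13}, of size 4.

4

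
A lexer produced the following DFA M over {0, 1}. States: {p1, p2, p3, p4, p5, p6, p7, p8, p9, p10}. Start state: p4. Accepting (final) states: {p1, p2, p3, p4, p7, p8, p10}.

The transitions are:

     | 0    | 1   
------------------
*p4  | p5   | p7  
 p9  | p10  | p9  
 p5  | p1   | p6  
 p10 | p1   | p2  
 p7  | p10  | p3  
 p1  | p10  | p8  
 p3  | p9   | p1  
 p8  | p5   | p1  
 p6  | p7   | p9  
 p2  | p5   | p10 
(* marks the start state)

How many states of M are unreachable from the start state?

Exploring from p4, all states are eventually visited, so none are unreachable.

0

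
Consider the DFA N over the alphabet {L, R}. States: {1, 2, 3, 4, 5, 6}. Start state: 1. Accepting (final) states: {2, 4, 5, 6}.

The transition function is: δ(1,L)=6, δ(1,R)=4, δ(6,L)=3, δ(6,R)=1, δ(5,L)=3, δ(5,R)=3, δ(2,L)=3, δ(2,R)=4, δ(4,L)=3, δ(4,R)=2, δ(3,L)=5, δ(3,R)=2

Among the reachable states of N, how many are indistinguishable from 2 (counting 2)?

All states are reachable from the start state.
Initial partition by acceptance: {2,4,5,6} | {1,3}.
On input R, block {2,4,5,6} splits into {2,4} and {5,6}.
Stable partition: {2,4} | {1,3} | {5,6} — 3 equivalence classes.
State 2 belongs to the block {2,4}, which has 2 states.

2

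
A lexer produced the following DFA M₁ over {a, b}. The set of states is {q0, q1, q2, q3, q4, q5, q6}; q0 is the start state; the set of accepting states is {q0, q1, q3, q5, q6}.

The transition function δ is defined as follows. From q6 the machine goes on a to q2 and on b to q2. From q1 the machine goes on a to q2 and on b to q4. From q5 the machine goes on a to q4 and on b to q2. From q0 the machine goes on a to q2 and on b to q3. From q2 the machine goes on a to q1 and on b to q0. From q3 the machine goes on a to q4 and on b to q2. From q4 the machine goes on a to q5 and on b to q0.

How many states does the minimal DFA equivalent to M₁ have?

Reachable states from the start: {q0,q1,q2,q3,q4,q5}. Unreachable: {q6} — drop them.
Start with accepting vs non-accepting: {q0,q1,q3,q5} | {q2,q4}.
On input b, block {q0,q1,q3,q5} splits into {q1,q3,q5} and {q0}.
Stable partition: {q1,q3,q5} | {q2,q4} | {q0} — 3 equivalence classes.

3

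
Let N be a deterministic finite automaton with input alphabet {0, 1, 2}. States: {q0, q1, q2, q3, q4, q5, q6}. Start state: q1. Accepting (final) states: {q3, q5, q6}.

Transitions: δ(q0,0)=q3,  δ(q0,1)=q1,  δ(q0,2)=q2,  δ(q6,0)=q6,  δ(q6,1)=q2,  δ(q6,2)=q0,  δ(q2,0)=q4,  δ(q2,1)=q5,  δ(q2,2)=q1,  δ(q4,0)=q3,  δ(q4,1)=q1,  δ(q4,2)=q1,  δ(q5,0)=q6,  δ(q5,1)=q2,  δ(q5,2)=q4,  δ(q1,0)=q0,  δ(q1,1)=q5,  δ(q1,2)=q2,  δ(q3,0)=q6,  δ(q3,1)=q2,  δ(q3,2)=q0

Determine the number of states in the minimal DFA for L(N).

3

Every state is reachable, so we keep all 7.
Initial partition by acceptance: {q3,q5,q6} | {q0,q1,q2,q4}.
Split {q0,q1,q2,q4} by δ(·,0) → {q0,q4} and {q1,q2}.
Stable partition: {q3,q5,q6} | {q0,q4} | {q1,q2} — 3 equivalence classes.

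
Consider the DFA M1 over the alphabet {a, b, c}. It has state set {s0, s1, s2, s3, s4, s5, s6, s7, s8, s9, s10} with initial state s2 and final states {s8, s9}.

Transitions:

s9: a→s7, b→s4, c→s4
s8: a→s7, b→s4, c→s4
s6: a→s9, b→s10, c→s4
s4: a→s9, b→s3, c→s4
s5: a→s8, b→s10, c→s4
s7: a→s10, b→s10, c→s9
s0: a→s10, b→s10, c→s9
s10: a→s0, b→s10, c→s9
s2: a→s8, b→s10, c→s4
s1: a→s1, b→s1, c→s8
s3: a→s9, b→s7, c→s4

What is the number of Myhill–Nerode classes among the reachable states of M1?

4

Reachable states from the start: {s0,s2,s3,s4,s7,s8,s9,s10}. Unreachable: {s1,s5,s6} — drop them.
P0 = {s8,s9} | {s0,s2,s3,s4,s7,s10}.
On input a, block {s0,s2,s3,s4,s7,s10} splits into {s0,s7,s10} and {s2,s3,s4}.
Refine {s2,s3,s4} on symbol b: members go to different blocks, giving {s2,s3} and {s4}.
The partition is now stable with 4 blocks: {s8,s9} | {s0,s7,s10} | {s2,s3} | {s4}.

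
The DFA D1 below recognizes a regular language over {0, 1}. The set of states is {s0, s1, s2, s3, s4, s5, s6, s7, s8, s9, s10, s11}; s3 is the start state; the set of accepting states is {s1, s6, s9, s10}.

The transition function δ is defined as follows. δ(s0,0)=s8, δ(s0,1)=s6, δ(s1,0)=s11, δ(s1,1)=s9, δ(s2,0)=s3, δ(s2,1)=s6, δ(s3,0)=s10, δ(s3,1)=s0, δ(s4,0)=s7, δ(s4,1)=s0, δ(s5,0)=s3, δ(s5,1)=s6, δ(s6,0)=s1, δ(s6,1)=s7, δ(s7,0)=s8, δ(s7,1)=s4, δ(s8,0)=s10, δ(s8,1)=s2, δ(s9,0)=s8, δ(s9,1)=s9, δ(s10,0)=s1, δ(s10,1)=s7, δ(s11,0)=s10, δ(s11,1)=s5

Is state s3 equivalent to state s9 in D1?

No

Every state is reachable, so we keep all 12.
Start with accepting vs non-accepting: {s1,s6,s9,s10} | {s0,s2,s3,s4,s5,s7,s8,s11}.
Refine {s1,s6,s9,s10} on symbol 0: members go to different blocks, giving {s1,s9} and {s6,s10}.
Refine {s0,s2,s3,s4,s5,s7,s8,s11} on symbol 0: members go to different blocks, giving {s0,s2,s4,s5,s7} and {s3,s8,s11}.
Split {s0,s2,s4,s5,s7} by δ(·,0) → {s0,s2,s5,s7} and {s4}.
Split {s0,s2,s5,s7} by δ(·,1) → {s0,s2,s5} and {s7}.
No further refinement is possible. Final partition (6 blocks): {s1,s9} | {s0,s2,s5} | {s6,s10} | {s3,s8,s11} | {s4} | {s7}.
s3 and s9 end up in different blocks, so they are distinguishable. For instance, the string 'ε' is accepted from only s9.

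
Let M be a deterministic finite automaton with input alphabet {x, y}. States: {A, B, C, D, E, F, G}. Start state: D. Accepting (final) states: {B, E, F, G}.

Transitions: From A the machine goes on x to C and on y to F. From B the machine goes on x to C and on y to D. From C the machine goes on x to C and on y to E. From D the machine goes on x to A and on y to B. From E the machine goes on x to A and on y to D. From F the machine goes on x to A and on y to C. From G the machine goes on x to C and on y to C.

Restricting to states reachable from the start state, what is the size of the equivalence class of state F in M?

Reachable states from the start: {A,B,C,D,E,F}. Unreachable: {G} — drop them.
Start with accepting vs non-accepting: {B,E,F} | {A,C,D}.
Stable partition: {B,E,F} | {A,C,D} — 2 equivalence classes.
State F belongs to the block {B,E,F}, which has 3 states.

3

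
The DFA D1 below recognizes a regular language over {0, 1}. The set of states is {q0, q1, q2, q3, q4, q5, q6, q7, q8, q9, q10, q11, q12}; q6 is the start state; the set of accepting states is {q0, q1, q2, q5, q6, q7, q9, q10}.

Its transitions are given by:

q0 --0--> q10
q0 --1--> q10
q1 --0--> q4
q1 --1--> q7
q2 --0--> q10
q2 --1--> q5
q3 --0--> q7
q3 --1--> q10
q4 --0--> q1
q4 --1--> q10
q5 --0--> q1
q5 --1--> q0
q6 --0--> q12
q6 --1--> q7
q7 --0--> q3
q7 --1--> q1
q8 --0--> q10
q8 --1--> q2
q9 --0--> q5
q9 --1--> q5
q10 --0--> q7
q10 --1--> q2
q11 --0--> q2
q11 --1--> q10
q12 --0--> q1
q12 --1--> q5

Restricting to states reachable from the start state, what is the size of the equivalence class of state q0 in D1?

2

First remove the unreachable states {q8,q9,q11}; 10 states remain.
P0 = {q0,q1,q2,q5,q6,q7,q10} | {q3,q4,q12}.
Refine {q0,q1,q2,q5,q6,q7,q10} on symbol 0: members go to different blocks, giving {q0,q2,q5,q10} and {q1,q6,q7}.
Refine {q0,q2,q5,q10} on symbol 0: members go to different blocks, giving {q0,q2} and {q5,q10}.
No further refinement is possible. Final partition (4 blocks): {q0,q2} | {q3,q4,q12} | {q1,q6,q7} | {q5,q10}.
State q0 belongs to the block {q0,q2}, which has 2 states.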